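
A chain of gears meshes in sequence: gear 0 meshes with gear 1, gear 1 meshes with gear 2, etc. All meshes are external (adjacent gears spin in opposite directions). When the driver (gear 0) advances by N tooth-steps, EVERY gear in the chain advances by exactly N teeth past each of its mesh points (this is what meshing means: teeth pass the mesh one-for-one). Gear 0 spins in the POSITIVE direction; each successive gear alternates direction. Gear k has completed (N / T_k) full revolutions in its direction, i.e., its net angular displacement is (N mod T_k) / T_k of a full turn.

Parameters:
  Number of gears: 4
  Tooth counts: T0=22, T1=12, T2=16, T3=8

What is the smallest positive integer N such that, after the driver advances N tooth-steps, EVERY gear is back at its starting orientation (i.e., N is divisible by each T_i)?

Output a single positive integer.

Answer: 528

Derivation:
Gear k returns to start when N is a multiple of T_k.
All gears at start simultaneously when N is a common multiple of [22, 12, 16, 8]; the smallest such N is lcm(22, 12, 16, 8).
Start: lcm = T0 = 22
Fold in T1=12: gcd(22, 12) = 2; lcm(22, 12) = 22 * 12 / 2 = 264 / 2 = 132
Fold in T2=16: gcd(132, 16) = 4; lcm(132, 16) = 132 * 16 / 4 = 2112 / 4 = 528
Fold in T3=8: gcd(528, 8) = 8; lcm(528, 8) = 528 * 8 / 8 = 4224 / 8 = 528
Full cycle length = 528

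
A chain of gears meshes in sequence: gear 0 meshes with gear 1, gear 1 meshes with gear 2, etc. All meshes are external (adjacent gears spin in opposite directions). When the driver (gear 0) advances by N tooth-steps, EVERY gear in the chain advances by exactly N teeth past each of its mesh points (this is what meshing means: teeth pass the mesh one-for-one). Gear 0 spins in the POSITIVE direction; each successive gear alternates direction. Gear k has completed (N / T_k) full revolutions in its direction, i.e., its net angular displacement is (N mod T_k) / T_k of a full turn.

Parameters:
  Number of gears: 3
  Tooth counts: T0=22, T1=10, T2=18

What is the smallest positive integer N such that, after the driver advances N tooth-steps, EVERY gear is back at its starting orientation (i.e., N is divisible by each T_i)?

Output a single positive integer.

Gear k returns to start when N is a multiple of T_k.
All gears at start simultaneously when N is a common multiple of [22, 10, 18]; the smallest such N is lcm(22, 10, 18).
Start: lcm = T0 = 22
Fold in T1=10: gcd(22, 10) = 2; lcm(22, 10) = 22 * 10 / 2 = 220 / 2 = 110
Fold in T2=18: gcd(110, 18) = 2; lcm(110, 18) = 110 * 18 / 2 = 1980 / 2 = 990
Full cycle length = 990

Answer: 990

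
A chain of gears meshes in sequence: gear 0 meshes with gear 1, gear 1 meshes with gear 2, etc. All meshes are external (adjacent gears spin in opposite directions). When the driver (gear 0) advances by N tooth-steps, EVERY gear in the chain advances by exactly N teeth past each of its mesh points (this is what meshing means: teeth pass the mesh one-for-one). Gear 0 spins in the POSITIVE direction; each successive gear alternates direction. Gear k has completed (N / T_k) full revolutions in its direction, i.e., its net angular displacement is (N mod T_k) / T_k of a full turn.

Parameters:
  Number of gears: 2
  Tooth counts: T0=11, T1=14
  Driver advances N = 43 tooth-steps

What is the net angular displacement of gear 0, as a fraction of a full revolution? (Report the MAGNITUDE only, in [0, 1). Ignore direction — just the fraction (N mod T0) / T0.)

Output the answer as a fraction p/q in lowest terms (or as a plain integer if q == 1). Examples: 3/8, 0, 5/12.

Chain of 2 gears, tooth counts: [11, 14]
  gear 0: T0=11, direction=positive, advance = 43 mod 11 = 10 teeth = 10/11 turn
  gear 1: T1=14, direction=negative, advance = 43 mod 14 = 1 teeth = 1/14 turn
Gear 0: 43 mod 11 = 10
Fraction = 10 / 11 = 10/11 (gcd(10,11)=1) = 10/11

Answer: 10/11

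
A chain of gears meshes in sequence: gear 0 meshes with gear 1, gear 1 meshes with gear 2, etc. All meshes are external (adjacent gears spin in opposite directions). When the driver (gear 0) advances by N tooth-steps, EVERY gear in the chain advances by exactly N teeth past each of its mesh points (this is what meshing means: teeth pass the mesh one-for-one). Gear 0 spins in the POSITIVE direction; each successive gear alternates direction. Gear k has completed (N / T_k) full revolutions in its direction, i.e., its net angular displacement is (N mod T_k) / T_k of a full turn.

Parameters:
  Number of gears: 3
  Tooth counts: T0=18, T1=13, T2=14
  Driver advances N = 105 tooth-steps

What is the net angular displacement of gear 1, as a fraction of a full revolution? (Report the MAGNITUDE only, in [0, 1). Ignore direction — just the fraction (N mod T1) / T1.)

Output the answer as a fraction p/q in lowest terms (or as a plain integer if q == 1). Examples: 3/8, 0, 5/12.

Chain of 3 gears, tooth counts: [18, 13, 14]
  gear 0: T0=18, direction=positive, advance = 105 mod 18 = 15 teeth = 15/18 turn
  gear 1: T1=13, direction=negative, advance = 105 mod 13 = 1 teeth = 1/13 turn
  gear 2: T2=14, direction=positive, advance = 105 mod 14 = 7 teeth = 7/14 turn
Gear 1: 105 mod 13 = 1
Fraction = 1 / 13 = 1/13 (gcd(1,13)=1) = 1/13

Answer: 1/13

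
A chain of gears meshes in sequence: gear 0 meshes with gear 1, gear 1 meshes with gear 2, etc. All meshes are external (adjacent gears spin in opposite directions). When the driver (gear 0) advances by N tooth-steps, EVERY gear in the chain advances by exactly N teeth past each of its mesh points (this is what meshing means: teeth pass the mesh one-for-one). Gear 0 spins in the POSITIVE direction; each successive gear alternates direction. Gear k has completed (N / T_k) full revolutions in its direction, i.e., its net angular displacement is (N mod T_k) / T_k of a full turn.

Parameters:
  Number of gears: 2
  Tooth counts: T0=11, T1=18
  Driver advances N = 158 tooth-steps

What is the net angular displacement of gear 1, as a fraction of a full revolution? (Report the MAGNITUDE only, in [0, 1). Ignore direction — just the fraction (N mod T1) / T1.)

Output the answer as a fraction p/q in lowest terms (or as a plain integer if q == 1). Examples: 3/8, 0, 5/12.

Chain of 2 gears, tooth counts: [11, 18]
  gear 0: T0=11, direction=positive, advance = 158 mod 11 = 4 teeth = 4/11 turn
  gear 1: T1=18, direction=negative, advance = 158 mod 18 = 14 teeth = 14/18 turn
Gear 1: 158 mod 18 = 14
Fraction = 14 / 18 = 7/9 (gcd(14,18)=2) = 7/9

Answer: 7/9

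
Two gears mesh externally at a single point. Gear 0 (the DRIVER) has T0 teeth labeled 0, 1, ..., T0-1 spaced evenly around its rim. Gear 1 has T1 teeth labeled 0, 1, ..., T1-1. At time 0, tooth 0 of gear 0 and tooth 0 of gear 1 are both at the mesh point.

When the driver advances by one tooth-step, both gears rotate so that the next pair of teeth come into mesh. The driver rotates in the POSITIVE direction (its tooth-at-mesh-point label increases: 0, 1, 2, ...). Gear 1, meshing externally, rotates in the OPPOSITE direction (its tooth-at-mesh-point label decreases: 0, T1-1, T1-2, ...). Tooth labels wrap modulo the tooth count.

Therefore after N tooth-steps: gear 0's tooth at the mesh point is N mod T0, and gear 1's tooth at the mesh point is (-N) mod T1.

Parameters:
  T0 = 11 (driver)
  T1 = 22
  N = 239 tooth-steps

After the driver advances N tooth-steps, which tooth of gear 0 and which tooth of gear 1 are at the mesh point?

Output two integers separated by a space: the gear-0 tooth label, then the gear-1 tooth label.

Gear 0 (driver, T0=11): tooth at mesh = N mod T0
  239 = 21 * 11 + 8, so 239 mod 11 = 8
  gear 0 tooth = 8
Gear 1 (driven, T1=22): tooth at mesh = (-N) mod T1
  239 = 10 * 22 + 19, so 239 mod 22 = 19
  (-239) mod 22 = (-19) mod 22 = 22 - 19 = 3
Mesh after 239 steps: gear-0 tooth 8 meets gear-1 tooth 3

Answer: 8 3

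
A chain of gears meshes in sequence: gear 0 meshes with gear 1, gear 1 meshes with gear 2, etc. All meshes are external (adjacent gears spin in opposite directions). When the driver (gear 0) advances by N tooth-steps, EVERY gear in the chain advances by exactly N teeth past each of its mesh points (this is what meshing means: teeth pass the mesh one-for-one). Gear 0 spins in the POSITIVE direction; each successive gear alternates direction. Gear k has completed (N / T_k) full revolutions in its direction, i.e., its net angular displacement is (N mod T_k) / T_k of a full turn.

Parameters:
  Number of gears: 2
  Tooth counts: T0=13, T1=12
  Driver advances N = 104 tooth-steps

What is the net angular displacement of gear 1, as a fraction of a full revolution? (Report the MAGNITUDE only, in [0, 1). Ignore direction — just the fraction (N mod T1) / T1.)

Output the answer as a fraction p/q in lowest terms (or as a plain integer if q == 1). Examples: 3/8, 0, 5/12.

Answer: 2/3

Derivation:
Chain of 2 gears, tooth counts: [13, 12]
  gear 0: T0=13, direction=positive, advance = 104 mod 13 = 0 teeth = 0/13 turn
  gear 1: T1=12, direction=negative, advance = 104 mod 12 = 8 teeth = 8/12 turn
Gear 1: 104 mod 12 = 8
Fraction = 8 / 12 = 2/3 (gcd(8,12)=4) = 2/3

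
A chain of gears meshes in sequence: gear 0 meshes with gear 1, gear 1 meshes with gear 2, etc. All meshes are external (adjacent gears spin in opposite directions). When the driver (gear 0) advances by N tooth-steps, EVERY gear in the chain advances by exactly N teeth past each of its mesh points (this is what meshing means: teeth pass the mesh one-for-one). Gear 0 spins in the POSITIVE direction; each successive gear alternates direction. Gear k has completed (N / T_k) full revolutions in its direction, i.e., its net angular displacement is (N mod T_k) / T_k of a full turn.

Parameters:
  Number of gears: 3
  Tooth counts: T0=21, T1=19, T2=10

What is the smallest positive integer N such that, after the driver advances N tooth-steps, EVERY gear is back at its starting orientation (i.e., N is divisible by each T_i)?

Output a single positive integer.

Gear k returns to start when N is a multiple of T_k.
All gears at start simultaneously when N is a common multiple of [21, 19, 10]; the smallest such N is lcm(21, 19, 10).
Start: lcm = T0 = 21
Fold in T1=19: gcd(21, 19) = 1; lcm(21, 19) = 21 * 19 / 1 = 399 / 1 = 399
Fold in T2=10: gcd(399, 10) = 1; lcm(399, 10) = 399 * 10 / 1 = 3990 / 1 = 3990
Full cycle length = 3990

Answer: 3990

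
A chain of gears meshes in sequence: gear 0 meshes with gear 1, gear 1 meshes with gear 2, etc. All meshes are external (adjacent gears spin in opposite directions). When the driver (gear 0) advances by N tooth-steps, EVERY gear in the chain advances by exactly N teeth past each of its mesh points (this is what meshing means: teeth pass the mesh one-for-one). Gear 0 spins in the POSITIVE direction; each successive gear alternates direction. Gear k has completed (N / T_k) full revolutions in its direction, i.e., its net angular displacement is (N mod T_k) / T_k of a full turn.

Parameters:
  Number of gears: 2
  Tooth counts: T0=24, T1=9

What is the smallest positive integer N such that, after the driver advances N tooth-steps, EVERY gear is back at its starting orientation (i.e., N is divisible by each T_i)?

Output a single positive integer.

Answer: 72

Derivation:
Gear k returns to start when N is a multiple of T_k.
All gears at start simultaneously when N is a common multiple of [24, 9]; the smallest such N is lcm(24, 9).
Start: lcm = T0 = 24
Fold in T1=9: gcd(24, 9) = 3; lcm(24, 9) = 24 * 9 / 3 = 216 / 3 = 72
Full cycle length = 72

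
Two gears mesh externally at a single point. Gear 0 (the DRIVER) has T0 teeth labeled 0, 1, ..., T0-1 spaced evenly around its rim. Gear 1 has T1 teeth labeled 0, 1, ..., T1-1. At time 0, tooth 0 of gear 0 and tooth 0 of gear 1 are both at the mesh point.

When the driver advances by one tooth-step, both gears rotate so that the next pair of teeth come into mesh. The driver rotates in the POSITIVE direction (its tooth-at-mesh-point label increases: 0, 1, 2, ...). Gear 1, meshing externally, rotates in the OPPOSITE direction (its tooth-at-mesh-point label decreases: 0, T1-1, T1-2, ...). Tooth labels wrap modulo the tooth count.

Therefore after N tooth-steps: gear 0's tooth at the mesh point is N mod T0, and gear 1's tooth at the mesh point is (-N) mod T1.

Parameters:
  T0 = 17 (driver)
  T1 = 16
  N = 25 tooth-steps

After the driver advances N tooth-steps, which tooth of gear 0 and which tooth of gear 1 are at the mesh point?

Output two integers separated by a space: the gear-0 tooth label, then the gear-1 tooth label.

Gear 0 (driver, T0=17): tooth at mesh = N mod T0
  25 = 1 * 17 + 8, so 25 mod 17 = 8
  gear 0 tooth = 8
Gear 1 (driven, T1=16): tooth at mesh = (-N) mod T1
  25 = 1 * 16 + 9, so 25 mod 16 = 9
  (-25) mod 16 = (-9) mod 16 = 16 - 9 = 7
Mesh after 25 steps: gear-0 tooth 8 meets gear-1 tooth 7

Answer: 8 7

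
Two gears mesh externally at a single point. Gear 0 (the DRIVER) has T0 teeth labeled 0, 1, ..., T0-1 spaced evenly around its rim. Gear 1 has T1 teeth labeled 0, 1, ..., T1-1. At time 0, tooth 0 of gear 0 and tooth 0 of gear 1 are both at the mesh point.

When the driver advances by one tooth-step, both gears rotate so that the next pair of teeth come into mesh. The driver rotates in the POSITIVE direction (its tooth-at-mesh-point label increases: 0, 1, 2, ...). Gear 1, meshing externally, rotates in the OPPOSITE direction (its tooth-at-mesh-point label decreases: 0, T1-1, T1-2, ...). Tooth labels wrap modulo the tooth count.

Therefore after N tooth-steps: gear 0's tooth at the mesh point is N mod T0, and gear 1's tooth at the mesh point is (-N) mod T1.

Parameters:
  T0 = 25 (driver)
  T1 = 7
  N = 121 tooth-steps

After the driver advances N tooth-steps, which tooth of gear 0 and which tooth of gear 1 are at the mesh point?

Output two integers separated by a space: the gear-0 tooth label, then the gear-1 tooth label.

Answer: 21 5

Derivation:
Gear 0 (driver, T0=25): tooth at mesh = N mod T0
  121 = 4 * 25 + 21, so 121 mod 25 = 21
  gear 0 tooth = 21
Gear 1 (driven, T1=7): tooth at mesh = (-N) mod T1
  121 = 17 * 7 + 2, so 121 mod 7 = 2
  (-121) mod 7 = (-2) mod 7 = 7 - 2 = 5
Mesh after 121 steps: gear-0 tooth 21 meets gear-1 tooth 5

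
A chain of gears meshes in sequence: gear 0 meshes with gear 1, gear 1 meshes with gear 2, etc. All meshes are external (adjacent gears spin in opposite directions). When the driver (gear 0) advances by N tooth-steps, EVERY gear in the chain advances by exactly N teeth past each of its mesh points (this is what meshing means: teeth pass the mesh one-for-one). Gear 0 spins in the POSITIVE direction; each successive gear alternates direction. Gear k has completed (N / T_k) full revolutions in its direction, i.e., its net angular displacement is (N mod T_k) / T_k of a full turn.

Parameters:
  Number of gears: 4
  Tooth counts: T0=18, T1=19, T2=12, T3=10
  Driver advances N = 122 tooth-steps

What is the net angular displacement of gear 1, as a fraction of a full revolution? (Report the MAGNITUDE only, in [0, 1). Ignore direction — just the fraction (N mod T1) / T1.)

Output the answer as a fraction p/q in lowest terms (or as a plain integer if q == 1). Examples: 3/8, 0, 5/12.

Answer: 8/19

Derivation:
Chain of 4 gears, tooth counts: [18, 19, 12, 10]
  gear 0: T0=18, direction=positive, advance = 122 mod 18 = 14 teeth = 14/18 turn
  gear 1: T1=19, direction=negative, advance = 122 mod 19 = 8 teeth = 8/19 turn
  gear 2: T2=12, direction=positive, advance = 122 mod 12 = 2 teeth = 2/12 turn
  gear 3: T3=10, direction=negative, advance = 122 mod 10 = 2 teeth = 2/10 turn
Gear 1: 122 mod 19 = 8
Fraction = 8 / 19 = 8/19 (gcd(8,19)=1) = 8/19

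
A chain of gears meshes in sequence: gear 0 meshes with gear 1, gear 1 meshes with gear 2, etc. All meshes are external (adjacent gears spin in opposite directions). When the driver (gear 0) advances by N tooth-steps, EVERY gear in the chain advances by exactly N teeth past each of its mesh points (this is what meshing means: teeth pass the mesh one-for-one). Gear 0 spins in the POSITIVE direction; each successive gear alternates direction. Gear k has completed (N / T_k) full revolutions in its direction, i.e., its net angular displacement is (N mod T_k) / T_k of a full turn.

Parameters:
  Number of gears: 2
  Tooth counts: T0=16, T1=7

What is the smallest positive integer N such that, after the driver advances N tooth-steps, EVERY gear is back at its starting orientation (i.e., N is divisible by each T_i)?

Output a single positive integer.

Answer: 112

Derivation:
Gear k returns to start when N is a multiple of T_k.
All gears at start simultaneously when N is a common multiple of [16, 7]; the smallest such N is lcm(16, 7).
Start: lcm = T0 = 16
Fold in T1=7: gcd(16, 7) = 1; lcm(16, 7) = 16 * 7 / 1 = 112 / 1 = 112
Full cycle length = 112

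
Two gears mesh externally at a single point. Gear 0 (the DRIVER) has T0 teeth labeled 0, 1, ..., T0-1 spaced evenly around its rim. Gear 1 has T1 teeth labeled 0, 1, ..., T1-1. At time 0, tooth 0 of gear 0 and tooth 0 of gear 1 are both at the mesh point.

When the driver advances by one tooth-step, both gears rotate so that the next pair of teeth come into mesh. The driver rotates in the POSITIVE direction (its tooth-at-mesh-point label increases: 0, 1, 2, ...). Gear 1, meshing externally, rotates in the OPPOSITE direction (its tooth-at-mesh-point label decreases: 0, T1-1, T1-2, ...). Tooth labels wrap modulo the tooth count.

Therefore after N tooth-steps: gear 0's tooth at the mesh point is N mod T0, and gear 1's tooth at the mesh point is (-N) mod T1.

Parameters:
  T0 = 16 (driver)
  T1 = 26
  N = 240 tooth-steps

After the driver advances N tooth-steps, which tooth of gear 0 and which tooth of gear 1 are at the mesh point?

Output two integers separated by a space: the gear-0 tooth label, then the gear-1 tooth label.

Gear 0 (driver, T0=16): tooth at mesh = N mod T0
  240 = 15 * 16 + 0, so 240 mod 16 = 0
  gear 0 tooth = 0
Gear 1 (driven, T1=26): tooth at mesh = (-N) mod T1
  240 = 9 * 26 + 6, so 240 mod 26 = 6
  (-240) mod 26 = (-6) mod 26 = 26 - 6 = 20
Mesh after 240 steps: gear-0 tooth 0 meets gear-1 tooth 20

Answer: 0 20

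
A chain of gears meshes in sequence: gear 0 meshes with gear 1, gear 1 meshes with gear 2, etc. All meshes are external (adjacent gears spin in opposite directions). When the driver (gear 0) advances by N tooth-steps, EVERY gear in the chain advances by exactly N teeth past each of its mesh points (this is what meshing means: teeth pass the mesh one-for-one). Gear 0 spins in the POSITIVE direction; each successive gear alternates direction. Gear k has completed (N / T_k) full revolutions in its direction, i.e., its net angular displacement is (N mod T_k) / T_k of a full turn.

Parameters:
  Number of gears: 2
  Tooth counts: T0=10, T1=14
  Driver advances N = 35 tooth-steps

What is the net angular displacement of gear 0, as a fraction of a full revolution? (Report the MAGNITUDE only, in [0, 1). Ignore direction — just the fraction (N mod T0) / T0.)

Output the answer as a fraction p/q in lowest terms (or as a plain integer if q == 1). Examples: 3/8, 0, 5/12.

Answer: 1/2

Derivation:
Chain of 2 gears, tooth counts: [10, 14]
  gear 0: T0=10, direction=positive, advance = 35 mod 10 = 5 teeth = 5/10 turn
  gear 1: T1=14, direction=negative, advance = 35 mod 14 = 7 teeth = 7/14 turn
Gear 0: 35 mod 10 = 5
Fraction = 5 / 10 = 1/2 (gcd(5,10)=5) = 1/2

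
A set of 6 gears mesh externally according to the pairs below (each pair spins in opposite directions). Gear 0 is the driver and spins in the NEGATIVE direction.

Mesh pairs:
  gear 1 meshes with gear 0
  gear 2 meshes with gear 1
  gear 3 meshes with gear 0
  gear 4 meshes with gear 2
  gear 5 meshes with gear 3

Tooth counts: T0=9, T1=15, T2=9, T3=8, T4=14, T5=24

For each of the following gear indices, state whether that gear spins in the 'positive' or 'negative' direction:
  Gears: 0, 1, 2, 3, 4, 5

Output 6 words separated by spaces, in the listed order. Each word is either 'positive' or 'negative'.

Answer: negative positive negative positive positive negative

Derivation:
Gear 0 (driver): negative (depth 0)
  gear 1: meshes with gear 0 -> depth 1 -> positive (opposite of gear 0)
  gear 2: meshes with gear 1 -> depth 2 -> negative (opposite of gear 1)
  gear 3: meshes with gear 0 -> depth 1 -> positive (opposite of gear 0)
  gear 4: meshes with gear 2 -> depth 3 -> positive (opposite of gear 2)
  gear 5: meshes with gear 3 -> depth 2 -> negative (opposite of gear 3)
Queried indices 0, 1, 2, 3, 4, 5 -> negative, positive, negative, positive, positive, negative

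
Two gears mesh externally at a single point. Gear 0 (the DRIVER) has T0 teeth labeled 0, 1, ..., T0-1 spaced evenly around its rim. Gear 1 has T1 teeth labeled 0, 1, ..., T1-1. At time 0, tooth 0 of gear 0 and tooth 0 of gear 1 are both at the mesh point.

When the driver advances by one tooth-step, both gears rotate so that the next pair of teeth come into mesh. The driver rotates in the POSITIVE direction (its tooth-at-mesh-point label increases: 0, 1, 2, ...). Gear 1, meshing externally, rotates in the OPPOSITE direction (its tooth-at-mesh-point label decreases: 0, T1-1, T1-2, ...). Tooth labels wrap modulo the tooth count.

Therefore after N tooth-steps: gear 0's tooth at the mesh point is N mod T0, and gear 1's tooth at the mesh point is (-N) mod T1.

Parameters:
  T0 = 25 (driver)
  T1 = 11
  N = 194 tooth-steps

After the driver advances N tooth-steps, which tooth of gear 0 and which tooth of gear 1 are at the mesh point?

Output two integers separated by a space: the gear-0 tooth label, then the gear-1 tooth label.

Gear 0 (driver, T0=25): tooth at mesh = N mod T0
  194 = 7 * 25 + 19, so 194 mod 25 = 19
  gear 0 tooth = 19
Gear 1 (driven, T1=11): tooth at mesh = (-N) mod T1
  194 = 17 * 11 + 7, so 194 mod 11 = 7
  (-194) mod 11 = (-7) mod 11 = 11 - 7 = 4
Mesh after 194 steps: gear-0 tooth 19 meets gear-1 tooth 4

Answer: 19 4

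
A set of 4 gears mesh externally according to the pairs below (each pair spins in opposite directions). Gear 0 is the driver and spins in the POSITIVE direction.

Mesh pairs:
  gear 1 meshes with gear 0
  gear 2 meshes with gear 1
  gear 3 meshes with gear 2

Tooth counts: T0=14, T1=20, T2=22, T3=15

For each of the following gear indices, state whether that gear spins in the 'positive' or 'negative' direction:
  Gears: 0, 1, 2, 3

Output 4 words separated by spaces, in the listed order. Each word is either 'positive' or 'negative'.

Answer: positive negative positive negative

Derivation:
Gear 0 (driver): positive (depth 0)
  gear 1: meshes with gear 0 -> depth 1 -> negative (opposite of gear 0)
  gear 2: meshes with gear 1 -> depth 2 -> positive (opposite of gear 1)
  gear 3: meshes with gear 2 -> depth 3 -> negative (opposite of gear 2)
Queried indices 0, 1, 2, 3 -> positive, negative, positive, negative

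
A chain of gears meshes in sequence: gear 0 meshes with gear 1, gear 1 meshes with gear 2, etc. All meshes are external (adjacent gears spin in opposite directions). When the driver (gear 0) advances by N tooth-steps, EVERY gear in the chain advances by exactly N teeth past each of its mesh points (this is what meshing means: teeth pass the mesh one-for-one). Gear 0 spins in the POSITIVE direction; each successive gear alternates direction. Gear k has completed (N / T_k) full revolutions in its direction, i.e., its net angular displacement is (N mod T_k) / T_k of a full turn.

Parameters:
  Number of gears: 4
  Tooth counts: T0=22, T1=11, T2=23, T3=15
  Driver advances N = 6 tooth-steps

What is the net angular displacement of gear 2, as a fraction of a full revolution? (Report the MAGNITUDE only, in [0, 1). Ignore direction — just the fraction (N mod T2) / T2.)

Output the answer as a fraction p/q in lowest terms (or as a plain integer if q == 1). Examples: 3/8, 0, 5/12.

Answer: 6/23

Derivation:
Chain of 4 gears, tooth counts: [22, 11, 23, 15]
  gear 0: T0=22, direction=positive, advance = 6 mod 22 = 6 teeth = 6/22 turn
  gear 1: T1=11, direction=negative, advance = 6 mod 11 = 6 teeth = 6/11 turn
  gear 2: T2=23, direction=positive, advance = 6 mod 23 = 6 teeth = 6/23 turn
  gear 3: T3=15, direction=negative, advance = 6 mod 15 = 6 teeth = 6/15 turn
Gear 2: 6 mod 23 = 6
Fraction = 6 / 23 = 6/23 (gcd(6,23)=1) = 6/23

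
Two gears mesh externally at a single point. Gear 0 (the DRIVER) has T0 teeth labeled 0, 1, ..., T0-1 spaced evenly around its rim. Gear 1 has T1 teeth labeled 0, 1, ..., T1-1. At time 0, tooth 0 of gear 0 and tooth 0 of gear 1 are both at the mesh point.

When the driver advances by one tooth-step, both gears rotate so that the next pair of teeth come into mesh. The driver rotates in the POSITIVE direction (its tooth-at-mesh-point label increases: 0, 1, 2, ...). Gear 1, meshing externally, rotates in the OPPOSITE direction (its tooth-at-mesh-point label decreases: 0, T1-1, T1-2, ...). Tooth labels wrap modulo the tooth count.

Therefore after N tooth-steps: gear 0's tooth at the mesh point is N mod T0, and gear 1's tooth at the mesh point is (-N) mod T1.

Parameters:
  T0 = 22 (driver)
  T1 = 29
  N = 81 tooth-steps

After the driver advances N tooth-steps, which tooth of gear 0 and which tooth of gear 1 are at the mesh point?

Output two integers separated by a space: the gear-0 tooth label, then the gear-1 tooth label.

Answer: 15 6

Derivation:
Gear 0 (driver, T0=22): tooth at mesh = N mod T0
  81 = 3 * 22 + 15, so 81 mod 22 = 15
  gear 0 tooth = 15
Gear 1 (driven, T1=29): tooth at mesh = (-N) mod T1
  81 = 2 * 29 + 23, so 81 mod 29 = 23
  (-81) mod 29 = (-23) mod 29 = 29 - 23 = 6
Mesh after 81 steps: gear-0 tooth 15 meets gear-1 tooth 6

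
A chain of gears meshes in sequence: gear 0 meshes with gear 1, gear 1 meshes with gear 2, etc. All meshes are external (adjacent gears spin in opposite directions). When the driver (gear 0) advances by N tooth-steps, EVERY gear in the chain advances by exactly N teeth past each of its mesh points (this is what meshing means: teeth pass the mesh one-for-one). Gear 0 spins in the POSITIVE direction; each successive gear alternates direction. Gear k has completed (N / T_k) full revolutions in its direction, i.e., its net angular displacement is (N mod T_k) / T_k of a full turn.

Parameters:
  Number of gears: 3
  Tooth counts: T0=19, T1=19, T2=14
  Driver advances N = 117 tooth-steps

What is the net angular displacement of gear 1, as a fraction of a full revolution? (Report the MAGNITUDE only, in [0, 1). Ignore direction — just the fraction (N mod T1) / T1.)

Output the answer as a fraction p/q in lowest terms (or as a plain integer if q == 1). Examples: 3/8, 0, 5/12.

Chain of 3 gears, tooth counts: [19, 19, 14]
  gear 0: T0=19, direction=positive, advance = 117 mod 19 = 3 teeth = 3/19 turn
  gear 1: T1=19, direction=negative, advance = 117 mod 19 = 3 teeth = 3/19 turn
  gear 2: T2=14, direction=positive, advance = 117 mod 14 = 5 teeth = 5/14 turn
Gear 1: 117 mod 19 = 3
Fraction = 3 / 19 = 3/19 (gcd(3,19)=1) = 3/19

Answer: 3/19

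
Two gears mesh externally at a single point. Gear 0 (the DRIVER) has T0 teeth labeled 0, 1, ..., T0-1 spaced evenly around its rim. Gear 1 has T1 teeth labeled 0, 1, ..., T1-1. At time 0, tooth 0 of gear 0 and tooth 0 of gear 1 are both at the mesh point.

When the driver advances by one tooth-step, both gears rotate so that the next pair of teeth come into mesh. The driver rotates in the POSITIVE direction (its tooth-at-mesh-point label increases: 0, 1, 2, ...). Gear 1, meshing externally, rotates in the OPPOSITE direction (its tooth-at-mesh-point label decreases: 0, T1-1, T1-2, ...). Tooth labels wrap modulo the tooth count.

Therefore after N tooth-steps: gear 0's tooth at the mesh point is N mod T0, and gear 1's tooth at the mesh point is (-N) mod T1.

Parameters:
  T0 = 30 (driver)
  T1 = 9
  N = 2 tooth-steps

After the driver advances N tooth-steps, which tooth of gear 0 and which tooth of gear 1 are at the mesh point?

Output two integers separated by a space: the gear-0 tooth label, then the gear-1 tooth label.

Gear 0 (driver, T0=30): tooth at mesh = N mod T0
  2 = 0 * 30 + 2, so 2 mod 30 = 2
  gear 0 tooth = 2
Gear 1 (driven, T1=9): tooth at mesh = (-N) mod T1
  2 = 0 * 9 + 2, so 2 mod 9 = 2
  (-2) mod 9 = (-2) mod 9 = 9 - 2 = 7
Mesh after 2 steps: gear-0 tooth 2 meets gear-1 tooth 7

Answer: 2 7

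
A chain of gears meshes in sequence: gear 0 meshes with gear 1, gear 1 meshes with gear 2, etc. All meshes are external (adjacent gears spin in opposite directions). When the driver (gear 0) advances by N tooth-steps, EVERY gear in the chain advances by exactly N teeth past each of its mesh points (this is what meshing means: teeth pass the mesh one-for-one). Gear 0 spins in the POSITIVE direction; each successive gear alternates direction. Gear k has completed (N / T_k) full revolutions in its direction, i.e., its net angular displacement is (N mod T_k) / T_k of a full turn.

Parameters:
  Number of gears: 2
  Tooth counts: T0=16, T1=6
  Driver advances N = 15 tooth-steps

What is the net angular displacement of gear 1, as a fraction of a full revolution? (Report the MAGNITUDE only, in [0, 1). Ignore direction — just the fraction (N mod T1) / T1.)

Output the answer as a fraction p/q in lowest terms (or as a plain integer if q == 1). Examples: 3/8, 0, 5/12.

Answer: 1/2

Derivation:
Chain of 2 gears, tooth counts: [16, 6]
  gear 0: T0=16, direction=positive, advance = 15 mod 16 = 15 teeth = 15/16 turn
  gear 1: T1=6, direction=negative, advance = 15 mod 6 = 3 teeth = 3/6 turn
Gear 1: 15 mod 6 = 3
Fraction = 3 / 6 = 1/2 (gcd(3,6)=3) = 1/2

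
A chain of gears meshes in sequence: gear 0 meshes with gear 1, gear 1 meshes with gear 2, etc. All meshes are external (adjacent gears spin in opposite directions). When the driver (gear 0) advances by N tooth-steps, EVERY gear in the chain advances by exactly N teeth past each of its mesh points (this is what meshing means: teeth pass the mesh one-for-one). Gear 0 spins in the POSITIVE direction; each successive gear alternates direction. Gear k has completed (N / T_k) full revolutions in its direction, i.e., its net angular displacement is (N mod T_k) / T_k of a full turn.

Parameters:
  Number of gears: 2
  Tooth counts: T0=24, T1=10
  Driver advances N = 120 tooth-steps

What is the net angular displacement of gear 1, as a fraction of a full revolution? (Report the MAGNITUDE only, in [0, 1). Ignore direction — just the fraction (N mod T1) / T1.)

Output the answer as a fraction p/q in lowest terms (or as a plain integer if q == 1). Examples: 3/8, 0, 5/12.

Chain of 2 gears, tooth counts: [24, 10]
  gear 0: T0=24, direction=positive, advance = 120 mod 24 = 0 teeth = 0/24 turn
  gear 1: T1=10, direction=negative, advance = 120 mod 10 = 0 teeth = 0/10 turn
Gear 1: 120 mod 10 = 0
Fraction = 0 / 10 = 0/1 (gcd(0,10)=10) = 0

Answer: 0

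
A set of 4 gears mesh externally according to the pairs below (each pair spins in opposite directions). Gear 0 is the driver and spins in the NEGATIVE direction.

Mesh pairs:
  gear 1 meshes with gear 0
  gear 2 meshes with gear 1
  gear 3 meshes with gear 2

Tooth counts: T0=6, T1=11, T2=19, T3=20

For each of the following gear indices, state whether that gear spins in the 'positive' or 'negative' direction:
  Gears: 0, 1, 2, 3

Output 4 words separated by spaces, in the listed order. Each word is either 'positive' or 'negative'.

Gear 0 (driver): negative (depth 0)
  gear 1: meshes with gear 0 -> depth 1 -> positive (opposite of gear 0)
  gear 2: meshes with gear 1 -> depth 2 -> negative (opposite of gear 1)
  gear 3: meshes with gear 2 -> depth 3 -> positive (opposite of gear 2)
Queried indices 0, 1, 2, 3 -> negative, positive, negative, positive

Answer: negative positive negative positive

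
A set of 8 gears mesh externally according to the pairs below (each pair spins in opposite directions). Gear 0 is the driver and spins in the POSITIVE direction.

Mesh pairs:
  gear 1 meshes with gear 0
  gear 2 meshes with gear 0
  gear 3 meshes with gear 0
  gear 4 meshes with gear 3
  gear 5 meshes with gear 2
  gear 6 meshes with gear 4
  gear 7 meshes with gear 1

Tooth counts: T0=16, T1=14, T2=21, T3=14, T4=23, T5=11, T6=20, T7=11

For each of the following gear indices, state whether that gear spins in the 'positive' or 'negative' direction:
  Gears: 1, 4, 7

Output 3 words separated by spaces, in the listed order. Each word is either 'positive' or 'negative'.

Answer: negative positive positive

Derivation:
Gear 0 (driver): positive (depth 0)
  gear 1: meshes with gear 0 -> depth 1 -> negative (opposite of gear 0)
  gear 2: meshes with gear 0 -> depth 1 -> negative (opposite of gear 0)
  gear 3: meshes with gear 0 -> depth 1 -> negative (opposite of gear 0)
  gear 4: meshes with gear 3 -> depth 2 -> positive (opposite of gear 3)
  gear 5: meshes with gear 2 -> depth 2 -> positive (opposite of gear 2)
  gear 6: meshes with gear 4 -> depth 3 -> negative (opposite of gear 4)
  gear 7: meshes with gear 1 -> depth 2 -> positive (opposite of gear 1)
Queried indices 1, 4, 7 -> negative, positive, positive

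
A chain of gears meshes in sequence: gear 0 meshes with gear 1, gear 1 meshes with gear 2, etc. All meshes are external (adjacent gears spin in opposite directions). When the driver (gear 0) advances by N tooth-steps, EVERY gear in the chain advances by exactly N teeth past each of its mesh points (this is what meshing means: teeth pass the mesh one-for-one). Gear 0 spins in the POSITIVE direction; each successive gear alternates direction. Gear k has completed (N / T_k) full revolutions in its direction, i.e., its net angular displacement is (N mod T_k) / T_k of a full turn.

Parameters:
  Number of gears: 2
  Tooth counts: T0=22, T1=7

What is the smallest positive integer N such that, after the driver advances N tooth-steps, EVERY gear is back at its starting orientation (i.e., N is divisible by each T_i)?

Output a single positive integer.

Answer: 154

Derivation:
Gear k returns to start when N is a multiple of T_k.
All gears at start simultaneously when N is a common multiple of [22, 7]; the smallest such N is lcm(22, 7).
Start: lcm = T0 = 22
Fold in T1=7: gcd(22, 7) = 1; lcm(22, 7) = 22 * 7 / 1 = 154 / 1 = 154
Full cycle length = 154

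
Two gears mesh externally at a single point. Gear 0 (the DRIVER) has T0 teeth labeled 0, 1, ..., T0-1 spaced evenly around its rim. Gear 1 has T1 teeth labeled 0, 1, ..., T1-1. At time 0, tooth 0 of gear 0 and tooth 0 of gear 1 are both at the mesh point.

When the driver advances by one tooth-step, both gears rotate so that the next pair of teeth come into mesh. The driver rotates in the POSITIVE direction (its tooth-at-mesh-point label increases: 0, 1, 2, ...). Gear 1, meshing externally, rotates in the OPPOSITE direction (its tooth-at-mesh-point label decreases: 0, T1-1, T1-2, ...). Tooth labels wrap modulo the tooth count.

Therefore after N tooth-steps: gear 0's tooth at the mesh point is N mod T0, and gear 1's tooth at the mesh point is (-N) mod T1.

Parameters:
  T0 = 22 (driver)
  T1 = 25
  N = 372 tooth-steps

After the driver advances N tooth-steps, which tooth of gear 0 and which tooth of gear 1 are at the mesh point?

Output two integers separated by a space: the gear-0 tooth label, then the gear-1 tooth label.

Answer: 20 3

Derivation:
Gear 0 (driver, T0=22): tooth at mesh = N mod T0
  372 = 16 * 22 + 20, so 372 mod 22 = 20
  gear 0 tooth = 20
Gear 1 (driven, T1=25): tooth at mesh = (-N) mod T1
  372 = 14 * 25 + 22, so 372 mod 25 = 22
  (-372) mod 25 = (-22) mod 25 = 25 - 22 = 3
Mesh after 372 steps: gear-0 tooth 20 meets gear-1 tooth 3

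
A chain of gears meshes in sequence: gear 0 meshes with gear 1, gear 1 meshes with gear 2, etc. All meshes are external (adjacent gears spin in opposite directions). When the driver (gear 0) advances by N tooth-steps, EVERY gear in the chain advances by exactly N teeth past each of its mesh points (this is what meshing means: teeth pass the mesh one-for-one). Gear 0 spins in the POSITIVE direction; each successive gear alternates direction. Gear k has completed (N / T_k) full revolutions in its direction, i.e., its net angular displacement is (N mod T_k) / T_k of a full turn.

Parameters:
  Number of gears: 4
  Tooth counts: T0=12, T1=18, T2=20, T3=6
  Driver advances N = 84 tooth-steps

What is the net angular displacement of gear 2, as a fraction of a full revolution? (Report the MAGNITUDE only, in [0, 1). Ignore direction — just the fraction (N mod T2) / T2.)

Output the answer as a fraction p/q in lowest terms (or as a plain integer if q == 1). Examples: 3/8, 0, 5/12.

Answer: 1/5

Derivation:
Chain of 4 gears, tooth counts: [12, 18, 20, 6]
  gear 0: T0=12, direction=positive, advance = 84 mod 12 = 0 teeth = 0/12 turn
  gear 1: T1=18, direction=negative, advance = 84 mod 18 = 12 teeth = 12/18 turn
  gear 2: T2=20, direction=positive, advance = 84 mod 20 = 4 teeth = 4/20 turn
  gear 3: T3=6, direction=negative, advance = 84 mod 6 = 0 teeth = 0/6 turn
Gear 2: 84 mod 20 = 4
Fraction = 4 / 20 = 1/5 (gcd(4,20)=4) = 1/5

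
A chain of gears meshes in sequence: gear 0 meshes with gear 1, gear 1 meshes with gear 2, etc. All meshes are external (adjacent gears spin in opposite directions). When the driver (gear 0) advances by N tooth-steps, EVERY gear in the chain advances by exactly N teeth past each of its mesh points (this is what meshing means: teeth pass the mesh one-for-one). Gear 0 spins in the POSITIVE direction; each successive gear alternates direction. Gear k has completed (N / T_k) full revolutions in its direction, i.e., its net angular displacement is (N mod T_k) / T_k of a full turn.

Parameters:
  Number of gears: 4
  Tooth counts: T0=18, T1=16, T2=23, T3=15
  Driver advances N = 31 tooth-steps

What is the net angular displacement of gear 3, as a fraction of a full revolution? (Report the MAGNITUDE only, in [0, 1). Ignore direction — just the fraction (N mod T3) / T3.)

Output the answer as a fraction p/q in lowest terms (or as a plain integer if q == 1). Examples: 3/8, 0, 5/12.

Answer: 1/15

Derivation:
Chain of 4 gears, tooth counts: [18, 16, 23, 15]
  gear 0: T0=18, direction=positive, advance = 31 mod 18 = 13 teeth = 13/18 turn
  gear 1: T1=16, direction=negative, advance = 31 mod 16 = 15 teeth = 15/16 turn
  gear 2: T2=23, direction=positive, advance = 31 mod 23 = 8 teeth = 8/23 turn
  gear 3: T3=15, direction=negative, advance = 31 mod 15 = 1 teeth = 1/15 turn
Gear 3: 31 mod 15 = 1
Fraction = 1 / 15 = 1/15 (gcd(1,15)=1) = 1/15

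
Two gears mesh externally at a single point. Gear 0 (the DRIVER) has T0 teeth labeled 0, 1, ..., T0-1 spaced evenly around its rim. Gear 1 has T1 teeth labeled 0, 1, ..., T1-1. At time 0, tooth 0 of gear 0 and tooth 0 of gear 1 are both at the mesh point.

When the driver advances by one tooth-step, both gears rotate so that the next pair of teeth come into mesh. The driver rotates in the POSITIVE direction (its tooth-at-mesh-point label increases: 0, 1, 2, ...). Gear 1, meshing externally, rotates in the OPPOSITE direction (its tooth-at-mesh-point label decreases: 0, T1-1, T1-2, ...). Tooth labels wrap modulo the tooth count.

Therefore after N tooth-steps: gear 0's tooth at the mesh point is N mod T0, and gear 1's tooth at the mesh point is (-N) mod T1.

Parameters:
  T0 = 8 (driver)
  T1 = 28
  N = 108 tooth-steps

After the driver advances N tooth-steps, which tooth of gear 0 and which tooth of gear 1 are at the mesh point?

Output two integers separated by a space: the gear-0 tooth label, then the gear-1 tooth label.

Answer: 4 4

Derivation:
Gear 0 (driver, T0=8): tooth at mesh = N mod T0
  108 = 13 * 8 + 4, so 108 mod 8 = 4
  gear 0 tooth = 4
Gear 1 (driven, T1=28): tooth at mesh = (-N) mod T1
  108 = 3 * 28 + 24, so 108 mod 28 = 24
  (-108) mod 28 = (-24) mod 28 = 28 - 24 = 4
Mesh after 108 steps: gear-0 tooth 4 meets gear-1 tooth 4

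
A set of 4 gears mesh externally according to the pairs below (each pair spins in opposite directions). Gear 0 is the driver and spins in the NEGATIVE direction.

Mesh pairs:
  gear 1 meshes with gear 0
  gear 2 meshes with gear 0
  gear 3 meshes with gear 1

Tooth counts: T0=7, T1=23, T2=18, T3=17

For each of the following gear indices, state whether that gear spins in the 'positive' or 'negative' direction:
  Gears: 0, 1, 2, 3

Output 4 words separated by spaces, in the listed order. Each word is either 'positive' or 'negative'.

Gear 0 (driver): negative (depth 0)
  gear 1: meshes with gear 0 -> depth 1 -> positive (opposite of gear 0)
  gear 2: meshes with gear 0 -> depth 1 -> positive (opposite of gear 0)
  gear 3: meshes with gear 1 -> depth 2 -> negative (opposite of gear 1)
Queried indices 0, 1, 2, 3 -> negative, positive, positive, negative

Answer: negative positive positive negative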